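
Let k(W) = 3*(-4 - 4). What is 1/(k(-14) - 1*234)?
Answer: -1/258 ≈ -0.0038760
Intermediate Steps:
k(W) = -24 (k(W) = 3*(-8) = -24)
1/(k(-14) - 1*234) = 1/(-24 - 1*234) = 1/(-24 - 234) = 1/(-258) = -1/258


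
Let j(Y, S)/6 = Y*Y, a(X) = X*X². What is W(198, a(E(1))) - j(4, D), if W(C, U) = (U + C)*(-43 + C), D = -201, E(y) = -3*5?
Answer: -492531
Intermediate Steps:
E(y) = -15
a(X) = X³
j(Y, S) = 6*Y² (j(Y, S) = 6*(Y*Y) = 6*Y²)
W(C, U) = (-43 + C)*(C + U) (W(C, U) = (C + U)*(-43 + C) = (-43 + C)*(C + U))
W(198, a(E(1))) - j(4, D) = (198² - 43*198 - 43*(-15)³ + 198*(-15)³) - 6*4² = (39204 - 8514 - 43*(-3375) + 198*(-3375)) - 6*16 = (39204 - 8514 + 145125 - 668250) - 1*96 = -492435 - 96 = -492531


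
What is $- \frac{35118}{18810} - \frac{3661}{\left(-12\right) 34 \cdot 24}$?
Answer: $- \frac{15278447}{10232640} \approx -1.4931$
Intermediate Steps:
$- \frac{35118}{18810} - \frac{3661}{\left(-12\right) 34 \cdot 24} = \left(-35118\right) \frac{1}{18810} - \frac{3661}{\left(-408\right) 24} = - \frac{1951}{1045} - \frac{3661}{-9792} = - \frac{1951}{1045} - - \frac{3661}{9792} = - \frac{1951}{1045} + \frac{3661}{9792} = - \frac{15278447}{10232640}$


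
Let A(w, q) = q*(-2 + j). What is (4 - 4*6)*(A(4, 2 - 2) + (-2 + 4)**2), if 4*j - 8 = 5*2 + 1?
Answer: -80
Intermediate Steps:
j = 19/4 (j = 2 + (5*2 + 1)/4 = 2 + (10 + 1)/4 = 2 + (1/4)*11 = 2 + 11/4 = 19/4 ≈ 4.7500)
A(w, q) = 11*q/4 (A(w, q) = q*(-2 + 19/4) = q*(11/4) = 11*q/4)
(4 - 4*6)*(A(4, 2 - 2) + (-2 + 4)**2) = (4 - 4*6)*(11*(2 - 2)/4 + (-2 + 4)**2) = (4 - 24)*((11/4)*0 + 2**2) = -20*(0 + 4) = -20*4 = -80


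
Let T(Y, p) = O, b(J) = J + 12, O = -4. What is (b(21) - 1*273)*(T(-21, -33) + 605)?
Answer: -144240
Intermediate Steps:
b(J) = 12 + J
T(Y, p) = -4
(b(21) - 1*273)*(T(-21, -33) + 605) = ((12 + 21) - 1*273)*(-4 + 605) = (33 - 273)*601 = -240*601 = -144240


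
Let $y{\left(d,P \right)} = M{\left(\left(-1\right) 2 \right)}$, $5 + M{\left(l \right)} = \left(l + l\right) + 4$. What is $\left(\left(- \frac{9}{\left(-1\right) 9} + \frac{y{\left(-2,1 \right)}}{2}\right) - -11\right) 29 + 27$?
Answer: $\frac{605}{2} \approx 302.5$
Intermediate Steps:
$M{\left(l \right)} = -1 + 2 l$ ($M{\left(l \right)} = -5 + \left(\left(l + l\right) + 4\right) = -5 + \left(2 l + 4\right) = -5 + \left(4 + 2 l\right) = -1 + 2 l$)
$y{\left(d,P \right)} = -5$ ($y{\left(d,P \right)} = -1 + 2 \left(\left(-1\right) 2\right) = -1 + 2 \left(-2\right) = -1 - 4 = -5$)
$\left(\left(- \frac{9}{\left(-1\right) 9} + \frac{y{\left(-2,1 \right)}}{2}\right) - -11\right) 29 + 27 = \left(\left(- \frac{9}{\left(-1\right) 9} - \frac{5}{2}\right) - -11\right) 29 + 27 = \left(\left(- \frac{9}{-9} - \frac{5}{2}\right) + 11\right) 29 + 27 = \left(\left(\left(-9\right) \left(- \frac{1}{9}\right) - \frac{5}{2}\right) + 11\right) 29 + 27 = \left(\left(1 - \frac{5}{2}\right) + 11\right) 29 + 27 = \left(- \frac{3}{2} + 11\right) 29 + 27 = \frac{19}{2} \cdot 29 + 27 = \frac{551}{2} + 27 = \frac{605}{2}$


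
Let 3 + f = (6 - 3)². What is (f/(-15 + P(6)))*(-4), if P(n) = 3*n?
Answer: -8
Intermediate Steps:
f = 6 (f = -3 + (6 - 3)² = -3 + 3² = -3 + 9 = 6)
(f/(-15 + P(6)))*(-4) = (6/(-15 + 3*6))*(-4) = (6/(-15 + 18))*(-4) = (6/3)*(-4) = (6*(⅓))*(-4) = 2*(-4) = -8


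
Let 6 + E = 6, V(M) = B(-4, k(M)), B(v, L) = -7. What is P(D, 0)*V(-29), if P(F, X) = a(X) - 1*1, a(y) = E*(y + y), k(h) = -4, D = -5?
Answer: 7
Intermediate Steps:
V(M) = -7
E = 0 (E = -6 + 6 = 0)
a(y) = 0 (a(y) = 0*(y + y) = 0*(2*y) = 0)
P(F, X) = -1 (P(F, X) = 0 - 1*1 = 0 - 1 = -1)
P(D, 0)*V(-29) = -1*(-7) = 7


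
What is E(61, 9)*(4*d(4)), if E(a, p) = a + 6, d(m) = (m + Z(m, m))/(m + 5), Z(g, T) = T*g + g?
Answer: 2144/3 ≈ 714.67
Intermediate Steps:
Z(g, T) = g + T*g
d(m) = (m + m*(1 + m))/(5 + m) (d(m) = (m + m*(1 + m))/(m + 5) = (m + m*(1 + m))/(5 + m))
E(a, p) = 6 + a
E(61, 9)*(4*d(4)) = (6 + 61)*(4*(4*(2 + 4)/(5 + 4))) = 67*(4*(4*6/9)) = 67*(4*(4*(1/9)*6)) = 67*(4*(8/3)) = 67*(32/3) = 2144/3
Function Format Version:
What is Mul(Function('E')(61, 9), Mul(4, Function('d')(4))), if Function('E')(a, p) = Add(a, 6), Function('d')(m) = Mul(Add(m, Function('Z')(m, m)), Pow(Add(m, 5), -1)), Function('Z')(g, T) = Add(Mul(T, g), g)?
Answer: Rational(2144, 3) ≈ 714.67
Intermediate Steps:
Function('Z')(g, T) = Add(g, Mul(T, g))
Function('d')(m) = Mul(Pow(Add(5, m), -1), Add(m, Mul(m, Add(1, m)))) (Function('d')(m) = Mul(Add(m, Mul(m, Add(1, m))), Pow(Add(m, 5), -1)) = Mul(Add(m, Mul(m, Add(1, m))), Pow(Add(5, m), -1)) = Mul(Pow(Add(5, m), -1), Add(m, Mul(m, Add(1, m)))))
Function('E')(a, p) = Add(6, a)
Mul(Function('E')(61, 9), Mul(4, Function('d')(4))) = Mul(Add(6, 61), Mul(4, Mul(4, Pow(Add(5, 4), -1), Add(2, 4)))) = Mul(67, Mul(4, Mul(4, Pow(9, -1), 6))) = Mul(67, Mul(4, Mul(4, Rational(1, 9), 6))) = Mul(67, Mul(4, Rational(8, 3))) = Mul(67, Rational(32, 3)) = Rational(2144, 3)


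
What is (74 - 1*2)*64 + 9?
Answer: 4617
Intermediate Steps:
(74 - 1*2)*64 + 9 = (74 - 2)*64 + 9 = 72*64 + 9 = 4608 + 9 = 4617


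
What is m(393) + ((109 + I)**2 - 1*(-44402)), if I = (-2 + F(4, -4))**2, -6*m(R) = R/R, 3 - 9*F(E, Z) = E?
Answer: 751553057/13122 ≈ 57274.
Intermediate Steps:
F(E, Z) = 1/3 - E/9
m(R) = -1/6 (m(R) = -R/(6*R) = -1/6*1 = -1/6)
I = 361/81 (I = (-2 + (1/3 - 1/9*4))**2 = (-2 + (1/3 - 4/9))**2 = (-2 - 1/9)**2 = (-19/9)**2 = 361/81 ≈ 4.4568)
m(393) + ((109 + I)**2 - 1*(-44402)) = -1/6 + ((109 + 361/81)**2 - 1*(-44402)) = -1/6 + ((9190/81)**2 + 44402) = -1/6 + (84456100/6561 + 44402) = -1/6 + 375777622/6561 = 751553057/13122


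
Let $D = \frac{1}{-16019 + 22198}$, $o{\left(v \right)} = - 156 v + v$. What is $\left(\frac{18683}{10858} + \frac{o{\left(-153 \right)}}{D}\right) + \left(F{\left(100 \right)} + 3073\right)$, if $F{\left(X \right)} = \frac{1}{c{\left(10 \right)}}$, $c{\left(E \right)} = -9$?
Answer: $\frac{14319992261165}{97722} \approx 1.4654 \cdot 10^{8}$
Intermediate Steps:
$o{\left(v \right)} = - 155 v$
$D = \frac{1}{6179} \approx 0.00016184$
$F{\left(X \right)} = - \frac{1}{9}$ ($F{\left(X \right)} = \frac{1}{-9} = - \frac{1}{9}$)
$\left(\frac{18683}{10858} + \frac{o{\left(-153 \right)}}{D}\right) + \left(F{\left(100 \right)} + 3073\right) = \left(\frac{18683}{10858} + \left(-155\right) \left(-153\right) \frac{1}{\frac{1}{6179}}\right) + \left(- \frac{1}{9} + 3073\right) = \left(18683 \cdot \frac{1}{10858} + 23715 \cdot 6179\right) + \frac{27656}{9} = \left(\frac{18683}{10858} + 146534985\right) + \frac{27656}{9} = \frac{1591076885813}{10858} + \frac{27656}{9} = \frac{14319992261165}{97722}$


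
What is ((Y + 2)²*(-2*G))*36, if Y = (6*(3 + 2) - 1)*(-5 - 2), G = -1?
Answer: 2908872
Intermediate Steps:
Y = -203 (Y = (6*5 - 1)*(-7) = (30 - 1)*(-7) = 29*(-7) = -203)
((Y + 2)²*(-2*G))*36 = ((-203 + 2)²*(-2*(-1)))*36 = ((-201)²*2)*36 = (40401*2)*36 = 80802*36 = 2908872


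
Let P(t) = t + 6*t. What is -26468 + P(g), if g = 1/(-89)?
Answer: -2355659/89 ≈ -26468.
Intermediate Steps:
g = -1/89 ≈ -0.011236
P(t) = 7*t
-26468 + P(g) = -26468 + 7*(-1/89) = -26468 - 7/89 = -2355659/89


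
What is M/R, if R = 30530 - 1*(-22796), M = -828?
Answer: -414/26663 ≈ -0.015527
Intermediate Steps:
R = 53326 (R = 30530 + 22796 = 53326)
M/R = -828/53326 = -828*1/53326 = -414/26663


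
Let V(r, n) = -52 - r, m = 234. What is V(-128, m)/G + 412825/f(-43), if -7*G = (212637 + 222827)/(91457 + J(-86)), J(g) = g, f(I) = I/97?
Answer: -4359955376399/4681238 ≈ -9.3137e+5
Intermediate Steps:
f(I) = I/97 (f(I) = I*(1/97) = I/97)
G = -435464/639597 (G = -(212637 + 222827)/(7*(91457 - 86)) = -435464/(7*91371) = -⅐*435464/91371 = -435464/639597 ≈ -0.68084)
V(-128, m)/G + 412825/f(-43) = (-52 - 1*(-128))/(-435464/639597) + 412825/(((1/97)*(-43))) = (-52 + 128)*(-639597/435464) + 412825/(-43/97) = 76*(-639597/435464) + 412825*(-97/43) = -12152343/108866 - 40044025/43 = -4359955376399/4681238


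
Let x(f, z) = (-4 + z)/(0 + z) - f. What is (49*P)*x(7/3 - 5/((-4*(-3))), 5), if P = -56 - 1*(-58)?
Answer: -5047/30 ≈ -168.23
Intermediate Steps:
P = 2 (P = -56 + 58 = 2)
x(f, z) = -f + (-4 + z)/z (x(f, z) = (-4 + z)/z - f = -f + (-4 + z)/z)
(49*P)*x(7/3 - 5/((-4*(-3))), 5) = (49*2)*(1 - (7/3 - 5/((-4*(-3)))) - 4/5) = 98*(1 - (7*(⅓) - 5/12) - 4*⅕) = 98*(1 - (7/3 - 5*1/12) - ⅘) = 98*(1 - (7/3 - 5/12) - ⅘) = 98*(1 - 1*23/12 - ⅘) = 98*(1 - 23/12 - ⅘) = 98*(-103/60) = -5047/30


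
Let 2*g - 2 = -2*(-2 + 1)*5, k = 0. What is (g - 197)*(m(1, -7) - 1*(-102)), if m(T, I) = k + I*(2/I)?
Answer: -19864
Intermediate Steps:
g = 6 (g = 1 + (-2*(-2 + 1)*5)/2 = 1 + (-(-2)*5)/2 = 1 + (-2*(-5))/2 = 1 + (½)*10 = 1 + 5 = 6)
m(T, I) = 2 (m(T, I) = 0 + I*(2/I) = 0 + 2 = 2)
(g - 197)*(m(1, -7) - 1*(-102)) = (6 - 197)*(2 - 1*(-102)) = -191*(2 + 102) = -191*104 = -19864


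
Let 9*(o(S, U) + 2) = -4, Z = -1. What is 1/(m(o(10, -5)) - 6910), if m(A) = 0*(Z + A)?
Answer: -1/6910 ≈ -0.00014472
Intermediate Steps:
o(S, U) = -22/9 (o(S, U) = -2 + (1/9)*(-4) = -2 - 4/9 = -22/9)
m(A) = 0 (m(A) = 0*(-1 + A) = 0)
1/(m(o(10, -5)) - 6910) = 1/(0 - 6910) = 1/(-6910) = -1/6910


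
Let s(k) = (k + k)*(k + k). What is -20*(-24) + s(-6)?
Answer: 624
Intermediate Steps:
s(k) = 4*k² (s(k) = (2*k)*(2*k) = 4*k²)
-20*(-24) + s(-6) = -20*(-24) + 4*(-6)² = 480 + 4*36 = 480 + 144 = 624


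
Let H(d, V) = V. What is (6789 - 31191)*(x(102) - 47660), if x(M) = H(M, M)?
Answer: 1160510316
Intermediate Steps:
x(M) = M
(6789 - 31191)*(x(102) - 47660) = (6789 - 31191)*(102 - 47660) = -24402*(-47558) = 1160510316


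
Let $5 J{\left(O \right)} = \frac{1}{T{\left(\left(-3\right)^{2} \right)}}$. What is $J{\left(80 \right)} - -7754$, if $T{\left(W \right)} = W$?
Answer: $\frac{348931}{45} \approx 7754.0$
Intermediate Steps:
$J{\left(O \right)} = \frac{1}{45}$ ($J{\left(O \right)} = \frac{1}{5 \left(-3\right)^{2}} = \frac{1}{5 \cdot 9} = \frac{1}{5} \cdot \frac{1}{9} = \frac{1}{45}$)
$J{\left(80 \right)} - -7754 = \frac{1}{45} - -7754 = \frac{1}{45} + 7754 = \frac{348931}{45}$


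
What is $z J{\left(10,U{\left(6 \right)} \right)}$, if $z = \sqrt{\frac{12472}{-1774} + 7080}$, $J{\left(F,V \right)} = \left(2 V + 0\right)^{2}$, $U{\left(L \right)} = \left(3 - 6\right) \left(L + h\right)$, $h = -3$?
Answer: $\frac{648 \sqrt{1391198297}}{887} \approx 27249.0$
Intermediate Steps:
$U{\left(L \right)} = 9 - 3 L$ ($U{\left(L \right)} = \left(3 - 6\right) \left(L - 3\right) = \left(3 - 6\right) \left(-3 + L\right) = - 3 \left(-3 + L\right) = 9 - 3 L$)
$J{\left(F,V \right)} = 4 V^{2}$ ($J{\left(F,V \right)} = \left(2 V\right)^{2} = 4 V^{2}$)
$z = \frac{2 \sqrt{1391198297}}{887}$ ($z = \sqrt{12472 \left(- \frac{1}{1774}\right) + 7080} = \sqrt{- \frac{6236}{887} + 7080} = \sqrt{\frac{6273724}{887}} = \frac{2 \sqrt{1391198297}}{887} \approx 84.101$)
$z J{\left(10,U{\left(6 \right)} \right)} = \frac{2 \sqrt{1391198297}}{887} \cdot 4 \left(9 - 18\right)^{2} = \frac{2 \sqrt{1391198297}}{887} \cdot 4 \left(-9\right)^{2} = \frac{2 \sqrt{1391198297}}{887} \cdot 4 \cdot 81 = \frac{2 \sqrt{1391198297}}{887} \cdot 324 = \frac{648 \sqrt{1391198297}}{887}$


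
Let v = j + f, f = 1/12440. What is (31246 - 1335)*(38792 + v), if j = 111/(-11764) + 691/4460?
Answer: 1893324249455152437/1631737384 ≈ 1.1603e+9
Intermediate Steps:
f = 1/12440 ≈ 8.0386e-5
j = 954233/6558430 (j = 111*(-1/11764) + 691*(1/4460) = -111/11764 + 691/4460 = 954233/6558430 ≈ 0.14550)
v = 237544339/1631737384 (v = 954233/6558430 + 1/12440 = 237544339/1631737384 ≈ 0.14558)
(31246 - 1335)*(38792 + v) = (31246 - 1335)*(38792 + 237544339/1631737384) = 29911*(63298594144467/1631737384) = 1893324249455152437/1631737384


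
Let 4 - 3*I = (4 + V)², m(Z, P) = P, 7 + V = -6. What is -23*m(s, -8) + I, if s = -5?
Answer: 475/3 ≈ 158.33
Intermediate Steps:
V = -13 (V = -7 - 6 = -13)
I = -77/3 (I = 4/3 - (4 - 13)²/3 = 4/3 - ⅓*(-9)² = 4/3 - ⅓*81 = 4/3 - 27 = -77/3 ≈ -25.667)
-23*m(s, -8) + I = -23*(-8) - 77/3 = 184 - 77/3 = 475/3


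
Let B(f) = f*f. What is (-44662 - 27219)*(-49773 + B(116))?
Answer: 2610502277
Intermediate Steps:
B(f) = f**2
(-44662 - 27219)*(-49773 + B(116)) = (-44662 - 27219)*(-49773 + 116**2) = -71881*(-49773 + 13456) = -71881*(-36317) = 2610502277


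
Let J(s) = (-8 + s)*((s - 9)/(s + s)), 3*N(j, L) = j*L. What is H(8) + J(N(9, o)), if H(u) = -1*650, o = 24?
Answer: -622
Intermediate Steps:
N(j, L) = L*j/3 (N(j, L) = (j*L)/3 = (L*j)/3 = L*j/3)
J(s) = (-9 + s)*(-8 + s)/(2*s) (J(s) = (-8 + s)*((-9 + s)/((2*s))) = (-8 + s)*((-9 + s)*(1/(2*s))) = (-8 + s)*((-9 + s)/(2*s)) = (-9 + s)*(-8 + s)/(2*s))
H(u) = -650
H(8) + J(N(9, o)) = -650 + (72 + ((1/3)*24*9)*(-17 + (1/3)*24*9))/(2*(((1/3)*24*9))) = -650 + (1/2)*(72 + 72*(-17 + 72))/72 = -650 + (1/2)*(1/72)*(72 + 72*55) = -650 + (1/2)*(1/72)*(72 + 3960) = -650 + (1/2)*(1/72)*4032 = -650 + 28 = -622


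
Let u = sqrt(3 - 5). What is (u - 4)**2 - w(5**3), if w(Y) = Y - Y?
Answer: (4 - I*sqrt(2))**2 ≈ 14.0 - 11.314*I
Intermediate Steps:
u = I*sqrt(2) (u = sqrt(-2) = I*sqrt(2) ≈ 1.4142*I)
w(Y) = 0
(u - 4)**2 - w(5**3) = (I*sqrt(2) - 4)**2 - 1*0 = (-4 + I*sqrt(2))**2 + 0 = (-4 + I*sqrt(2))**2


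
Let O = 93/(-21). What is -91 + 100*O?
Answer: -3737/7 ≈ -533.86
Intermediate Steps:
O = -31/7 (O = 93*(-1/21) = -31/7 ≈ -4.4286)
-91 + 100*O = -91 + 100*(-31/7) = -91 - 3100/7 = -3737/7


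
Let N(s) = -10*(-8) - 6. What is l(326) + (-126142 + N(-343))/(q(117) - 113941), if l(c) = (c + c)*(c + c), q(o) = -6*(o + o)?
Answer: 49033746948/115345 ≈ 4.2511e+5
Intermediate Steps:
q(o) = -12*o
N(s) = 74 (N(s) = 80 - 6 = 74)
l(c) = 4*c² (l(c) = (2*c)*(2*c) = 4*c²)
l(326) + (-126142 + N(-343))/(q(117) - 113941) = 4*326² + (-126142 + 74)/(-12*117 - 113941) = 4*106276 - 126068/(-1404 - 113941) = 425104 - 126068/(-115345) = 425104 - 126068*(-1/115345) = 425104 + 126068/115345 = 49033746948/115345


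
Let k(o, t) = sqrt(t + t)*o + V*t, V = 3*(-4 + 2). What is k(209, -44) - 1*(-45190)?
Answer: 45454 + 418*I*sqrt(22) ≈ 45454.0 + 1960.6*I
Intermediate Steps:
V = -6 (V = 3*(-2) = -6)
k(o, t) = -6*t + o*sqrt(2)*sqrt(t) (k(o, t) = sqrt(t + t)*o - 6*t = sqrt(2*t)*o - 6*t = (sqrt(2)*sqrt(t))*o - 6*t = o*sqrt(2)*sqrt(t) - 6*t = -6*t + o*sqrt(2)*sqrt(t))
k(209, -44) - 1*(-45190) = (-6*(-44) + 209*sqrt(2)*sqrt(-44)) - 1*(-45190) = (264 + 209*sqrt(2)*(2*I*sqrt(11))) + 45190 = (264 + 418*I*sqrt(22)) + 45190 = 45454 + 418*I*sqrt(22)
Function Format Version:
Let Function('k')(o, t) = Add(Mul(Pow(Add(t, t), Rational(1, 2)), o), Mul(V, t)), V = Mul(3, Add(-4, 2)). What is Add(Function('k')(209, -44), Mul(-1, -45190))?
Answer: Add(45454, Mul(418, I, Pow(22, Rational(1, 2)))) ≈ Add(45454., Mul(1960.6, I))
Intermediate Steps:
V = -6 (V = Mul(3, -2) = -6)
Function('k')(o, t) = Add(Mul(-6, t), Mul(o, Pow(2, Rational(1, 2)), Pow(t, Rational(1, 2)))) (Function('k')(o, t) = Add(Mul(Pow(Add(t, t), Rational(1, 2)), o), Mul(-6, t)) = Add(Mul(Pow(Mul(2, t), Rational(1, 2)), o), Mul(-6, t)) = Add(Mul(Mul(Pow(2, Rational(1, 2)), Pow(t, Rational(1, 2))), o), Mul(-6, t)) = Add(Mul(o, Pow(2, Rational(1, 2)), Pow(t, Rational(1, 2))), Mul(-6, t)) = Add(Mul(-6, t), Mul(o, Pow(2, Rational(1, 2)), Pow(t, Rational(1, 2)))))
Add(Function('k')(209, -44), Mul(-1, -45190)) = Add(Add(Mul(-6, -44), Mul(209, Pow(2, Rational(1, 2)), Pow(-44, Rational(1, 2)))), Mul(-1, -45190)) = Add(Add(264, Mul(209, Pow(2, Rational(1, 2)), Mul(2, I, Pow(11, Rational(1, 2))))), 45190) = Add(Add(264, Mul(418, I, Pow(22, Rational(1, 2)))), 45190) = Add(45454, Mul(418, I, Pow(22, Rational(1, 2))))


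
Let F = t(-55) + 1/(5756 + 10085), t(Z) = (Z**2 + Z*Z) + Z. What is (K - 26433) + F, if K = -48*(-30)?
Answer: -300947317/15841 ≈ -18998.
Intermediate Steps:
K = 1440
t(Z) = Z + 2*Z**2 (t(Z) = (Z**2 + Z**2) + Z = 2*Z**2 + Z = Z + 2*Z**2)
F = 94966796/15841 (F = -55*(1 + 2*(-55)) + 1/(5756 + 10085) = -55*(1 - 110) + 1/15841 = -55*(-109) + 1/15841 = 5995 + 1/15841 = 94966796/15841 ≈ 5995.0)
(K - 26433) + F = (1440 - 26433) + 94966796/15841 = -24993 + 94966796/15841 = -300947317/15841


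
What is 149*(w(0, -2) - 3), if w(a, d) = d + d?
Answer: -1043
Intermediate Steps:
w(a, d) = 2*d
149*(w(0, -2) - 3) = 149*(2*(-2) - 3) = 149*(-4 - 3) = 149*(-7) = -1043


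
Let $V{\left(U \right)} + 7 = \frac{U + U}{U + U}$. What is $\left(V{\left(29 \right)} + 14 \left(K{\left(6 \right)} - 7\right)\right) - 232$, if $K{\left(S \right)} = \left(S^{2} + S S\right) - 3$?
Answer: $630$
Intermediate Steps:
$K{\left(S \right)} = -3 + 2 S^{2}$ ($K{\left(S \right)} = \left(S^{2} + S^{2}\right) - 3 = 2 S^{2} - 3 = -3 + 2 S^{2}$)
$V{\left(U \right)} = -6$ ($V{\left(U \right)} = -7 + \frac{U + U}{U + U} = -7 + \frac{2 U}{2 U} = -7 + 2 U \frac{1}{2 U} = -7 + 1 = -6$)
$\left(V{\left(29 \right)} + 14 \left(K{\left(6 \right)} - 7\right)\right) - 232 = \left(-6 + 14 \left(\left(-3 + 2 \cdot 6^{2}\right) - 7\right)\right) - 232 = \left(-6 + 14 \left(\left(-3 + 2 \cdot 36\right) - 7\right)\right) - 232 = \left(-6 + 14 \left(\left(-3 + 72\right) - 7\right)\right) - 232 = \left(-6 + 14 \left(69 - 7\right)\right) - 232 = \left(-6 + 14 \cdot 62\right) - 232 = \left(-6 + 868\right) - 232 = 862 - 232 = 630$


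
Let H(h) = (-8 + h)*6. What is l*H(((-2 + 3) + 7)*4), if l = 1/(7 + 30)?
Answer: 144/37 ≈ 3.8919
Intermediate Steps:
H(h) = -48 + 6*h
l = 1/37 ≈ 0.027027
l*H(((-2 + 3) + 7)*4) = (-48 + 6*(((-2 + 3) + 7)*4))/37 = (-48 + 6*((1 + 7)*4))/37 = (-48 + 6*(8*4))/37 = (-48 + 6*32)/37 = (-48 + 192)/37 = (1/37)*144 = 144/37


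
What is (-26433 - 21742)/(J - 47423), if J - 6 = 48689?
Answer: -48175/1272 ≈ -37.873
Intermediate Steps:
J = 48695 (J = 6 + 48689 = 48695)
(-26433 - 21742)/(J - 47423) = (-26433 - 21742)/(48695 - 47423) = -48175/1272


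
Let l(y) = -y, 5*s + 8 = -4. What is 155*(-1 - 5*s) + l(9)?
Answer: 1696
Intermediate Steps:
s = -12/5 (s = -8/5 + (⅕)*(-4) = -8/5 - ⅘ = -12/5 ≈ -2.4000)
155*(-1 - 5*s) + l(9) = 155*(-1 - 5*(-12/5)) - 1*9 = 155*(-1 + 12) - 9 = 155*11 - 9 = 1705 - 9 = 1696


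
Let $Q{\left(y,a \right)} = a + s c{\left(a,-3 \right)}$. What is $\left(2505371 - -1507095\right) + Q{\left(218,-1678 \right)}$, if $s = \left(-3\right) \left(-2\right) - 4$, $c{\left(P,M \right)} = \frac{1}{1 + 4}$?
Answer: $\frac{20053942}{5} \approx 4.0108 \cdot 10^{6}$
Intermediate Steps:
$c{\left(P,M \right)} = \frac{1}{5}$
$s = 2$ ($s = 6 - 4 = 2$)
$Q{\left(y,a \right)} = \frac{2}{5} + a$ ($Q{\left(y,a \right)} = a + 2 \cdot \frac{1}{5} = a + \frac{2}{5} = \frac{2}{5} + a$)
$\left(2505371 - -1507095\right) + Q{\left(218,-1678 \right)} = \left(2505371 - -1507095\right) + \left(\frac{2}{5} - 1678\right) = \left(2505371 + 1507095\right) - \frac{8388}{5} = 4012466 - \frac{8388}{5} = \frac{20053942}{5}$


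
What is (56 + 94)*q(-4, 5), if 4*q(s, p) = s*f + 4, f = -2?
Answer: 450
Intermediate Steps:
q(s, p) = 1 - s/2 (q(s, p) = (s*(-2) + 4)/4 = (-2*s + 4)/4 = (4 - 2*s)/4 = 1 - s/2)
(56 + 94)*q(-4, 5) = (56 + 94)*(1 - 1/2*(-4)) = 150*(1 + 2) = 150*3 = 450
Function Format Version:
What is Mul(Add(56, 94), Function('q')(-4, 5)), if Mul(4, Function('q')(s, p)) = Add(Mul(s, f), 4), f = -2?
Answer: 450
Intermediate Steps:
Function('q')(s, p) = Add(1, Mul(Rational(-1, 2), s)) (Function('q')(s, p) = Mul(Rational(1, 4), Add(Mul(s, -2), 4)) = Mul(Rational(1, 4), Add(Mul(-2, s), 4)) = Mul(Rational(1, 4), Add(4, Mul(-2, s))) = Add(1, Mul(Rational(-1, 2), s)))
Mul(Add(56, 94), Function('q')(-4, 5)) = Mul(Add(56, 94), Add(1, Mul(Rational(-1, 2), -4))) = Mul(150, Add(1, 2)) = Mul(150, 3) = 450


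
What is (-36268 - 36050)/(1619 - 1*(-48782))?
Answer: -72318/50401 ≈ -1.4349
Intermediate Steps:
(-36268 - 36050)/(1619 - 1*(-48782)) = -72318/(1619 + 48782) = -72318/50401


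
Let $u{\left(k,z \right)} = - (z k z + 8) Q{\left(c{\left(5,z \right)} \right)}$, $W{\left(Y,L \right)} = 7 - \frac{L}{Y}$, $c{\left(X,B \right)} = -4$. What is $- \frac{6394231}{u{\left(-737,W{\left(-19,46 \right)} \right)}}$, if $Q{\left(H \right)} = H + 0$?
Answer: $\frac{2308317391}{94445316} \approx 24.441$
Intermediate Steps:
$W{\left(Y,L \right)} = 7 - \frac{L}{Y}$
$Q{\left(H \right)} = H$
$u{\left(k,z \right)} = 32 + 4 k z^{2}$ ($u{\left(k,z \right)} = - (z k z + 8) \left(-4\right) = - (k z z + 8) \left(-4\right) = - (k z^{2} + 8) \left(-4\right) = - (8 + k z^{2}) \left(-4\right) = \left(-8 - k z^{2}\right) \left(-4\right) = 32 + 4 k z^{2}$)
$- \frac{6394231}{u{\left(-737,W{\left(-19,46 \right)} \right)}} = - \frac{6394231}{32 + 4 \left(-737\right) \left(7 - \frac{46}{-19}\right)^{2}} = - \frac{6394231}{32 + 4 \left(-737\right) \left(7 - 46 \left(- \frac{1}{19}\right)\right)^{2}} = - \frac{6394231}{32 + 4 \left(-737\right) \left(7 + \frac{46}{19}\right)^{2}} = - \frac{6394231}{32 + 4 \left(-737\right) \left(\frac{179}{19}\right)^{2}} = - \frac{6394231}{32 + 4 \left(-737\right) \frac{32041}{361}} = - \frac{6394231}{32 - \frac{94456868}{361}} = - \frac{6394231}{- \frac{94445316}{361}} = \left(-6394231\right) \left(- \frac{361}{94445316}\right) = \frac{2308317391}{94445316}$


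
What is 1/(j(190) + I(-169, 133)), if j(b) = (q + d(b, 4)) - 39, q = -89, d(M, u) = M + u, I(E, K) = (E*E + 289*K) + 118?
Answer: 1/67182 ≈ 1.4885e-5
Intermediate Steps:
I(E, K) = 118 + E**2 + 289*K (I(E, K) = (E**2 + 289*K) + 118 = 118 + E**2 + 289*K)
j(b) = -124 + b (j(b) = (-89 + (b + 4)) - 39 = (-89 + (4 + b)) - 39 = (-85 + b) - 39 = -124 + b)
1/(j(190) + I(-169, 133)) = 1/((-124 + 190) + (118 + (-169)**2 + 289*133)) = 1/(66 + (118 + 28561 + 38437)) = 1/(66 + 67116) = 1/67182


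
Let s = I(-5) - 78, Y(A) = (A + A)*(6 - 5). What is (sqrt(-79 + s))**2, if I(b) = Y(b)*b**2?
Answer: -407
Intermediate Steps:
Y(A) = 2*A (Y(A) = (2*A)*1 = 2*A)
I(b) = 2*b**3 (I(b) = (2*b)*b**2 = 2*b**3)
s = -328 (s = 2*(-5)**3 - 78 = 2*(-125) - 78 = -250 - 78 = -328)
(sqrt(-79 + s))**2 = (sqrt(-79 - 328))**2 = (sqrt(-407))**2 = (I*sqrt(407))**2 = -407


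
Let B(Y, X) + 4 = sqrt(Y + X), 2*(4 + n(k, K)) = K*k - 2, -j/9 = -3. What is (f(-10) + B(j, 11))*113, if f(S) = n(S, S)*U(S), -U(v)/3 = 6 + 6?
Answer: -183512 + 113*sqrt(38) ≈ -1.8282e+5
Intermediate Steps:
j = 27 (j = -9*(-3) = 27)
n(k, K) = -5 + K*k/2 (n(k, K) = -4 + (K*k - 2)/2 = -4 + (-2 + K*k)/2 = -4 + (-1 + K*k/2) = -5 + K*k/2)
U(v) = -36 (U(v) = -3*(6 + 6) = -3*12 = -36)
B(Y, X) = -4 + sqrt(X + Y) (B(Y, X) = -4 + sqrt(Y + X) = -4 + sqrt(X + Y))
f(S) = 180 - 18*S**2 (f(S) = (-5 + S*S/2)*(-36) = (-5 + S**2/2)*(-36) = 180 - 18*S**2)
(f(-10) + B(j, 11))*113 = ((180 - 18*(-10)**2) + (-4 + sqrt(11 + 27)))*113 = ((180 - 18*100) + (-4 + sqrt(38)))*113 = ((180 - 1800) + (-4 + sqrt(38)))*113 = (-1620 + (-4 + sqrt(38)))*113 = (-1624 + sqrt(38))*113 = -183512 + 113*sqrt(38)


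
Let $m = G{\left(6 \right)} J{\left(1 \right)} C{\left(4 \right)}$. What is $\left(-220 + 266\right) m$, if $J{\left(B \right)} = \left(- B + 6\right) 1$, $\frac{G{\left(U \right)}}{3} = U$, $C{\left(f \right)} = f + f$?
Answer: $33120$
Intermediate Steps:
$C{\left(f \right)} = 2 f$
$G{\left(U \right)} = 3 U$
$J{\left(B \right)} = 6 - B$ ($J{\left(B \right)} = \left(6 - B\right) 1 = 6 - B$)
$m = 720$ ($m = 3 \cdot 6 \left(6 - 1\right) 2 \cdot 4 = 18 \left(6 - 1\right) 8 = 18 \cdot 5 \cdot 8 = 90 \cdot 8 = 720$)
$\left(-220 + 266\right) m = \left(-220 + 266\right) 720 = 46 \cdot 720 = 33120$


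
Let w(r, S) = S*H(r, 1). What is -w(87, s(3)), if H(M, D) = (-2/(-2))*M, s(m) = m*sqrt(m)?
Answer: -261*sqrt(3) ≈ -452.07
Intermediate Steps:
s(m) = m**(3/2)
H(M, D) = M (H(M, D) = (-2*(-1/2))*M = 1*M = M)
w(r, S) = S*r
-w(87, s(3)) = -3**(3/2)*87 = -3*sqrt(3)*87 = -261*sqrt(3)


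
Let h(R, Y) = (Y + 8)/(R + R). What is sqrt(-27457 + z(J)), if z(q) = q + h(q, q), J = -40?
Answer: I*sqrt(687415)/5 ≈ 165.82*I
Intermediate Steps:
h(R, Y) = (8 + Y)/(2*R) (h(R, Y) = (8 + Y)/((2*R)) = (8 + Y)*(1/(2*R)) = (8 + Y)/(2*R))
z(q) = q + (8 + q)/(2*q)
sqrt(-27457 + z(J)) = sqrt(-27457 + (1/2 - 40 + 4/(-40))) = sqrt(-27457 + (1/2 - 40 + 4*(-1/40))) = sqrt(-27457 + (1/2 - 40 - 1/10)) = sqrt(-27457 - 198/5) = sqrt(-137483/5) = I*sqrt(687415)/5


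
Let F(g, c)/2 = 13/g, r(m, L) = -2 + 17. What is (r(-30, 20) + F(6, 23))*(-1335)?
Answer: -25810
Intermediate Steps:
r(m, L) = 15
F(g, c) = 26/g (F(g, c) = 2*(13/g) = 26/g)
(r(-30, 20) + F(6, 23))*(-1335) = (15 + 26/6)*(-1335) = (15 + 26*(⅙))*(-1335) = (15 + 13/3)*(-1335) = (58/3)*(-1335) = -25810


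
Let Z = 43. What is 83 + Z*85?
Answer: 3738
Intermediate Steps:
83 + Z*85 = 83 + 43*85 = 83 + 3655 = 3738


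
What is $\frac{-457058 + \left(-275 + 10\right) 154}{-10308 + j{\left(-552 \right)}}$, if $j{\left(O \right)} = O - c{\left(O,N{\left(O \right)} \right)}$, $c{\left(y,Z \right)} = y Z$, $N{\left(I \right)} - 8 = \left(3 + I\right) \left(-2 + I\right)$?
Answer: $- \frac{5927}{1998597} \approx -0.0029656$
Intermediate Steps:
$N{\left(I \right)} = 8 + \left(-2 + I\right) \left(3 + I\right)$ ($N{\left(I \right)} = 8 + \left(3 + I\right) \left(-2 + I\right) = 8 + \left(-2 + I\right) \left(3 + I\right)$)
$c{\left(y,Z \right)} = Z y$
$j{\left(O \right)} = O - O \left(2 + O + O^{2}\right)$ ($j{\left(O \right)} = O - \left(2 + O + O^{2}\right) O = O - O \left(2 + O + O^{2}\right)$)
$\frac{-457058 + \left(-275 + 10\right) 154}{-10308 + j{\left(-552 \right)}} = \frac{-457058 + \left(-275 + 10\right) 154}{-10308 - 552 \left(-1 - -552 - \left(-552\right)^{2}\right)} = \frac{-457058 - 40810}{-10308 - 552 \left(-1 + 552 - 304704\right)} = - \frac{497868}{-10308 - -167892456} = - \frac{497868}{-10308 + 167892456} = - \frac{497868}{167882148} = \left(-497868\right) \frac{1}{167882148} = - \frac{5927}{1998597}$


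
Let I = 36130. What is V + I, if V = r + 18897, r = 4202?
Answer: 59229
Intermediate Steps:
V = 23099 (V = 4202 + 18897 = 23099)
V + I = 23099 + 36130 = 59229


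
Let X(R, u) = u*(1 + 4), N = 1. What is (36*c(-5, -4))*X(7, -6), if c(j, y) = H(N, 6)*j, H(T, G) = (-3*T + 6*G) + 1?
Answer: 183600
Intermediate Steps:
X(R, u) = 5*u (X(R, u) = u*5 = 5*u)
H(T, G) = 1 - 3*T + 6*G
c(j, y) = 34*j (c(j, y) = (1 - 3*1 + 6*6)*j = (1 - 3 + 36)*j = 34*j)
(36*c(-5, -4))*X(7, -6) = (36*(34*(-5)))*(5*(-6)) = (36*(-170))*(-30) = -6120*(-30) = 183600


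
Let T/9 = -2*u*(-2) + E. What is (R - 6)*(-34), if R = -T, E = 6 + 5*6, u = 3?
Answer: 14892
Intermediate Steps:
E = 36 (E = 6 + 30 = 36)
T = 432 (T = 9*(-2*3*(-2) + 36) = 9*(-6*(-2) + 36) = 9*(12 + 36) = 9*48 = 432)
R = -432 (R = -1*432 = -432)
(R - 6)*(-34) = (-432 - 6)*(-34) = -438*(-34) = 14892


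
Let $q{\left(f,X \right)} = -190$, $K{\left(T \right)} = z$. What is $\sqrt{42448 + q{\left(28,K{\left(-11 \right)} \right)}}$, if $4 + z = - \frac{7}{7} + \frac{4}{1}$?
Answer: $\sqrt{42258} \approx 205.57$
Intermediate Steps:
$z = -1$ ($z = -4 + \left(- \frac{7}{7} + \frac{4}{1}\right) = -4 + \left(\left(-7\right) \frac{1}{7} + 4 \cdot 1\right) = -4 + \left(-1 + 4\right) = -4 + 3 = -1$)
$K{\left(T \right)} = -1$
$\sqrt{42448 + q{\left(28,K{\left(-11 \right)} \right)}} = \sqrt{42448 - 190} = \sqrt{42258}$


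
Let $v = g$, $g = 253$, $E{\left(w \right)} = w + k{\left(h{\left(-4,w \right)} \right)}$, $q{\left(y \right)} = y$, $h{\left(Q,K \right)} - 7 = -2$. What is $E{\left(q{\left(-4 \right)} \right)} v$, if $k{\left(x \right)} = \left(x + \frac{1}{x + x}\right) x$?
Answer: $\frac{10879}{2} \approx 5439.5$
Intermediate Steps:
$h{\left(Q,K \right)} = 5$ ($h{\left(Q,K \right)} = 7 - 2 = 5$)
$k{\left(x \right)} = x \left(x + \frac{1}{2 x}\right)$ ($k{\left(x \right)} = \left(x + \frac{1}{2 x}\right) x = x \left(x + \frac{1}{2 x}\right)$)
$E{\left(w \right)} = \frac{51}{2} + w$ ($E{\left(w \right)} = w + \left(\frac{1}{2} + 5^{2}\right) = w + \left(\frac{1}{2} + 25\right) = w + \frac{51}{2} = \frac{51}{2} + w$)
$v = 253$
$E{\left(q{\left(-4 \right)} \right)} v = \left(\frac{51}{2} - 4\right) 253 = \frac{43}{2} \cdot 253 = \frac{10879}{2}$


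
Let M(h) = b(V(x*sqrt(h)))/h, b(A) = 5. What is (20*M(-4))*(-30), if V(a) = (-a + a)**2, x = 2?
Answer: 750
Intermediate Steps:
V(a) = 0 (V(a) = 0**2 = 0)
M(h) = 5/h
(20*M(-4))*(-30) = (20*(5/(-4)))*(-30) = (20*(5*(-1/4)))*(-30) = (20*(-5/4))*(-30) = -25*(-30) = 750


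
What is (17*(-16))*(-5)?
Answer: 1360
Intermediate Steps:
(17*(-16))*(-5) = -272*(-5) = 1360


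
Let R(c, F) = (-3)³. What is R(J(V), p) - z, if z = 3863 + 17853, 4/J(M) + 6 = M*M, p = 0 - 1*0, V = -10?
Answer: -21743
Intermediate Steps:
p = 0 (p = 0 + 0 = 0)
J(M) = 4/(-6 + M²) (J(M) = 4/(-6 + M*M) = 4/(-6 + M²))
R(c, F) = -27
z = 21716
R(J(V), p) - z = -27 - 1*21716 = -27 - 21716 = -21743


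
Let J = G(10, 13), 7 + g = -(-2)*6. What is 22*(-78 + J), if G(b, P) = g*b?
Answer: -616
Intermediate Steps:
g = 5 (g = -7 - (-2)*6 = -7 - 2*(-6) = -7 + 12 = 5)
G(b, P) = 5*b
J = 50 (J = 5*10 = 50)
22*(-78 + J) = 22*(-78 + 50) = 22*(-28) = -616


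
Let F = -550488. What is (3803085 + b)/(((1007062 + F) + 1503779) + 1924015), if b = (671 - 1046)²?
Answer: 1971855/1942184 ≈ 1.0153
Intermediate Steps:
b = 140625 (b = (-375)² = 140625)
(3803085 + b)/(((1007062 + F) + 1503779) + 1924015) = (3803085 + 140625)/(((1007062 - 550488) + 1503779) + 1924015) = 3943710/((456574 + 1503779) + 1924015) = 3943710/(1960353 + 1924015) = 3943710/3884368 = 3943710*(1/3884368) = 1971855/1942184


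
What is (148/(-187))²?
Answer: 21904/34969 ≈ 0.62638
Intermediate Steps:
(148/(-187))² = (148*(-1/187))² = (-148/187)² = 21904/34969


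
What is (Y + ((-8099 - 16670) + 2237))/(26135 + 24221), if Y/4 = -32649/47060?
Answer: -265121629/592438340 ≈ -0.44751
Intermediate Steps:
Y = -32649/11765 (Y = 4*(-32649/47060) = -32649/11765 ≈ -2.7751)
(Y + ((-8099 - 16670) + 2237))/(26135 + 24221) = (-32649/11765 + ((-8099 - 16670) + 2237))/(26135 + 24221) = (-32649/11765 + (-24769 + 2237))/50356 = (-32649/11765 - 22532)*(1/50356) = -265121629/11765*1/50356 = -265121629/592438340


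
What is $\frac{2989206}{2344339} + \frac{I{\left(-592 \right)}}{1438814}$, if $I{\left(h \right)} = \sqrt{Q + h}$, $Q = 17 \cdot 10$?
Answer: $\frac{2989206}{2344339} + \frac{i \sqrt{422}}{1438814} \approx 1.2751 + 1.4277 \cdot 10^{-5} i$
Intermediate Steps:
$Q = 170$
$I{\left(h \right)} = \sqrt{170 + h}$
$\frac{2989206}{2344339} + \frac{I{\left(-592 \right)}}{1438814} = \frac{2989206}{2344339} + \frac{\sqrt{170 - 592}}{1438814} = 2989206 \cdot \frac{1}{2344339} + \sqrt{-422} \cdot \frac{1}{1438814} = \frac{2989206}{2344339} + i \sqrt{422} \cdot \frac{1}{1438814} = \frac{2989206}{2344339} + \frac{i \sqrt{422}}{1438814}$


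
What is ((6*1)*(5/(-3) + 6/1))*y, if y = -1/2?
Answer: -13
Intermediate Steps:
y = -½ (y = (½)*(-1) = -½ ≈ -0.50000)
((6*1)*(5/(-3) + 6/1))*y = ((6*1)*(5/(-3) + 6/1))*(-½) = (6*(5*(-⅓) + 6*1))*(-½) = (6*(-5/3 + 6))*(-½) = (6*(13/3))*(-½) = 26*(-½) = -13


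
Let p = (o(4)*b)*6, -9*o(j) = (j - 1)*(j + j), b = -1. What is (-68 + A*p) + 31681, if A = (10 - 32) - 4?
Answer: 31197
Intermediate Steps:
A = -26 (A = -22 - 4 = -26)
o(j) = -2*j*(-1 + j)/9 (o(j) = -(j - 1)*(j + j)/9 = -(-1 + j)*2*j/9 = -2*j*(-1 + j)/9)
p = 16 (p = (((2/9)*4*(1 - 1*4))*(-1))*6 = (((2/9)*4*(1 - 4))*(-1))*6 = (((2/9)*4*(-3))*(-1))*6 = -8/3*(-1)*6 = (8/3)*6 = 16)
(-68 + A*p) + 31681 = (-68 - 26*16) + 31681 = (-68 - 416) + 31681 = -484 + 31681 = 31197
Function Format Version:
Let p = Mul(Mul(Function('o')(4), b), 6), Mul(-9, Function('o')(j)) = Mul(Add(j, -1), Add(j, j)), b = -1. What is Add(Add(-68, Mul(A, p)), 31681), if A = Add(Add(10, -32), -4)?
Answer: 31197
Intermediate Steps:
A = -26 (A = Add(-22, -4) = -26)
Function('o')(j) = Mul(Rational(-2, 9), j, Add(-1, j)) (Function('o')(j) = Mul(Rational(-1, 9), Mul(Add(j, -1), Add(j, j))) = Mul(Rational(-1, 9), Mul(Add(-1, j), Mul(2, j))) = Mul(Rational(-1, 9), Mul(2, j, Add(-1, j))) = Mul(Rational(-2, 9), j, Add(-1, j)))
p = 16 (p = Mul(Mul(Mul(Rational(2, 9), 4, Add(1, Mul(-1, 4))), -1), 6) = Mul(Mul(Mul(Rational(2, 9), 4, Add(1, -4)), -1), 6) = Mul(Mul(Mul(Rational(2, 9), 4, -3), -1), 6) = Mul(Mul(Rational(-8, 3), -1), 6) = Mul(Rational(8, 3), 6) = 16)
Add(Add(-68, Mul(A, p)), 31681) = Add(Add(-68, Mul(-26, 16)), 31681) = Add(Add(-68, -416), 31681) = Add(-484, 31681) = 31197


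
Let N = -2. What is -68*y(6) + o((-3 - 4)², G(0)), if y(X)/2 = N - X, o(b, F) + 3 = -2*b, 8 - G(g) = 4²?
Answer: 987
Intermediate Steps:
G(g) = -8 (G(g) = 8 - 1*4² = 8 - 1*16 = 8 - 16 = -8)
o(b, F) = -3 - 2*b
y(X) = -4 - 2*X (y(X) = 2*(-2 - X) = -4 - 2*X)
-68*y(6) + o((-3 - 4)², G(0)) = -68*(-4 - 2*6) + (-3 - 2*(-3 - 4)²) = -68*(-4 - 12) + (-3 - 2*(-7)²) = -68*(-16) + (-3 - 2*49) = 1088 + (-3 - 98) = 1088 - 101 = 987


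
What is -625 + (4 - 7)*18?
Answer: -679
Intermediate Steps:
-625 + (4 - 7)*18 = -625 - 3*18 = -625 - 54 = -679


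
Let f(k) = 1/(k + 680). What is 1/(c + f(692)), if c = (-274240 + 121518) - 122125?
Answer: -1372/377090083 ≈ -3.6384e-6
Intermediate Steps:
f(k) = 1/(680 + k)
c = -274847 (c = -152722 - 122125 = -274847)
1/(c + f(692)) = 1/(-274847 + 1/(680 + 692)) = 1/(-274847 + 1/1372) = 1/(-377090083/1372) = -1372/377090083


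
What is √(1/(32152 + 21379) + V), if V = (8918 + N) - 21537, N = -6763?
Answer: I*√55540438166571/53531 ≈ 139.22*I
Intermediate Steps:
V = -19382 (V = (8918 - 6763) - 21537 = 2155 - 21537 = -19382)
√(1/(32152 + 21379) + V) = √(1/(32152 + 21379) - 19382) = √(1/53531 - 19382) = √(-1037537841/53531) = I*√55540438166571/53531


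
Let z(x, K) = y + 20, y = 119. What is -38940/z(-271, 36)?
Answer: -38940/139 ≈ -280.14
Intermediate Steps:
z(x, K) = 139 (z(x, K) = 119 + 20 = 139)
-38940/z(-271, 36) = -38940/139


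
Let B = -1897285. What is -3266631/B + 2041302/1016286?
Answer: 1198793836256/321364030585 ≈ 3.7303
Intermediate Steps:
-3266631/B + 2041302/1016286 = -3266631/(-1897285) + 2041302/1016286 = -3266631*(-1/1897285) + 2041302*(1/1016286) = 3266631/1897285 + 340217/169381 = 1198793836256/321364030585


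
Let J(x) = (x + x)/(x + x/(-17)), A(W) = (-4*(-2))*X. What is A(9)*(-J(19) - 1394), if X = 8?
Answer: -89352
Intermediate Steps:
A(W) = 64 (A(W) = -4*(-2)*8 = 8*8 = 64)
J(x) = 17/8 (J(x) = (2*x)/(x + x*(-1/17)) = (2*x)/(x - x/17) = (2*x)/((16*x/17)) = (2*x)*(17/(16*x)) = 17/8)
A(9)*(-J(19) - 1394) = 64*(-1*17/8 - 1394) = 64*(-17/8 - 1394) = 64*(-11169/8) = -89352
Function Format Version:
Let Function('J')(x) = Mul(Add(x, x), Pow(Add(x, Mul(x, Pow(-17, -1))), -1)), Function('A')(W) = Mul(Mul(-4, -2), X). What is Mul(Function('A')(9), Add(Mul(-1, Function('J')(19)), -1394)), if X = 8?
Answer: -89352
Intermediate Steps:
Function('A')(W) = 64 (Function('A')(W) = Mul(Mul(-4, -2), 8) = Mul(8, 8) = 64)
Function('J')(x) = Rational(17, 8) (Function('J')(x) = Mul(Mul(2, x), Pow(Add(x, Mul(x, Rational(-1, 17))), -1)) = Mul(Mul(2, x), Pow(Add(x, Mul(Rational(-1, 17), x)), -1)) = Mul(Mul(2, x), Pow(Mul(Rational(16, 17), x), -1)) = Mul(Mul(2, x), Mul(Rational(17, 16), Pow(x, -1))) = Rational(17, 8))
Mul(Function('A')(9), Add(Mul(-1, Function('J')(19)), -1394)) = Mul(64, Add(Mul(-1, Rational(17, 8)), -1394)) = Mul(64, Add(Rational(-17, 8), -1394)) = Mul(64, Rational(-11169, 8)) = -89352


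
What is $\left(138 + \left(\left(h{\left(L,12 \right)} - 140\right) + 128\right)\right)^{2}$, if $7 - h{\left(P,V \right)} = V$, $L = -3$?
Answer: $14641$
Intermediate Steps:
$h{\left(P,V \right)} = 7 - V$
$\left(138 + \left(\left(h{\left(L,12 \right)} - 140\right) + 128\right)\right)^{2} = \left(138 + \left(\left(\left(7 - 12\right) - 140\right) + 128\right)\right)^{2} = \left(138 + \left(\left(-5 - 140\right) + 128\right)\right)^{2} = \left(138 + \left(-145 + 128\right)\right)^{2} = \left(138 - 17\right)^{2} = 121^{2} = 14641$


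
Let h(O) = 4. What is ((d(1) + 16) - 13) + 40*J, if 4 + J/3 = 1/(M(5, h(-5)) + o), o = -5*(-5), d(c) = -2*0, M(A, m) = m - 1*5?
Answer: -472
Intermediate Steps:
M(A, m) = -5 + m (M(A, m) = m - 5 = -5 + m)
d(c) = 0
o = 25
J = -95/8 (J = -12 + 3/((-5 + 4) + 25) = -12 + 3/(-1 + 25) = -12 + 3/24 = -12 + 3*(1/24) = -12 + ⅛ = -95/8 ≈ -11.875)
((d(1) + 16) - 13) + 40*J = ((0 + 16) - 13) + 40*(-95/8) = (16 - 13) - 475 = 3 - 475 = -472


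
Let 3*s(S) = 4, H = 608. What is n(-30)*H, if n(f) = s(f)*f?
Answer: -24320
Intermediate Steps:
s(S) = 4/3 (s(S) = (⅓)*4 = 4/3)
n(f) = 4*f/3
n(-30)*H = ((4/3)*(-30))*608 = -40*608 = -24320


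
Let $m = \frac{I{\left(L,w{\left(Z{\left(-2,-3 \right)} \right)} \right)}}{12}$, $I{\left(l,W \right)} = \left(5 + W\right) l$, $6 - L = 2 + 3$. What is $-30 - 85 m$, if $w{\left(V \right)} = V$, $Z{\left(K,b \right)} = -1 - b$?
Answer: $- \frac{955}{12} \approx -79.583$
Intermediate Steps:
$L = 1$ ($L = 6 - \left(2 + 3\right) = 6 - 5 = 1$)
$I{\left(l,W \right)} = l \left(5 + W\right)$
$m = \frac{7}{12}$ ($m = \frac{1 \left(5 - -2\right)}{12} = 1 \left(5 + \left(-1 + 3\right)\right) \frac{1}{12} = 1 \left(5 + 2\right) \frac{1}{12} = 1 \cdot 7 \cdot \frac{1}{12} = 7 \cdot \frac{1}{12} = \frac{7}{12} \approx 0.58333$)
$-30 - 85 m = -30 - \frac{595}{12} = - \frac{955}{12}$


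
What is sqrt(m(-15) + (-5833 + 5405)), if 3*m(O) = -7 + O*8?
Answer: I*sqrt(4233)/3 ≈ 21.687*I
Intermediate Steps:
m(O) = -7/3 + 8*O/3 (m(O) = (-7 + O*8)/3 = (-7 + 8*O)/3 = -7/3 + 8*O/3)
sqrt(m(-15) + (-5833 + 5405)) = sqrt((-7/3 + (8/3)*(-15)) + (-5833 + 5405)) = sqrt((-7/3 - 40) - 428) = sqrt(-127/3 - 428) = sqrt(-1411/3) = I*sqrt(4233)/3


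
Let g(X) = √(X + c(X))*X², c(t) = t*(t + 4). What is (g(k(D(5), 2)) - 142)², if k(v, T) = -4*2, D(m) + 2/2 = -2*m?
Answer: 118468 - 36352*√6 ≈ 29424.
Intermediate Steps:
c(t) = t*(4 + t)
D(m) = -1 - 2*m
k(v, T) = -8
g(X) = X²*√(X + X*(4 + X)) (g(X) = √(X + X*(4 + X))*X² = X²*√(X + X*(4 + X)))
(g(k(D(5), 2)) - 142)² = ((-8)²*√(-8*(5 - 8)) - 142)² = (64*√(-8*(-3)) - 142)² = (64*√24 - 142)² = (64*(2*√6) - 142)² = (128*√6 - 142)² = (-142 + 128*√6)²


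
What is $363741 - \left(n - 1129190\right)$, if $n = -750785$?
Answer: $2243716$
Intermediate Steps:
$363741 - \left(n - 1129190\right) = 363741 - \left(-750785 - 1129190\right) = 363741 - -1879975 = 363741 + 1879975 = 2243716$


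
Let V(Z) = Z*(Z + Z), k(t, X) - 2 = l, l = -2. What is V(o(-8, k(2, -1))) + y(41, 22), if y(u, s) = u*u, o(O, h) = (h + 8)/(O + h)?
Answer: 1683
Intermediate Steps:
k(t, X) = 0 (k(t, X) = 2 - 2 = 0)
o(O, h) = (8 + h)/(O + h)
y(u, s) = u²
V(Z) = 2*Z² (V(Z) = Z*(2*Z) = 2*Z²)
V(o(-8, k(2, -1))) + y(41, 22) = 2*((8 + 0)/(-8 + 0))² + 41² = 2*(8/(-8))² + 1681 = 2*(-⅛*8)² + 1681 = 2*(-1)² + 1681 = 2*1 + 1681 = 2 + 1681 = 1683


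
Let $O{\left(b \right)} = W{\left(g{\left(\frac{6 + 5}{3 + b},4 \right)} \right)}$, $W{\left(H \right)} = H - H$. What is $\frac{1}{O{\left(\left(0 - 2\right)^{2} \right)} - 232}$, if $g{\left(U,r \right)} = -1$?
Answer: $- \frac{1}{232} \approx -0.0043103$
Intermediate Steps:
$W{\left(H \right)} = 0$
$O{\left(b \right)} = 0$
$\frac{1}{O{\left(\left(0 - 2\right)^{2} \right)} - 232} = \frac{1}{0 - 232} = \frac{1}{-232} = - \frac{1}{232}$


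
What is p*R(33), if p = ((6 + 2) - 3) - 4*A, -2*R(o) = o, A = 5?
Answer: 495/2 ≈ 247.50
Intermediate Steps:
R(o) = -o/2
p = -15 (p = ((6 + 2) - 3) - 4*5 = (8 - 3) - 20 = 5 - 20 = -15)
p*R(33) = -(-15)*33/2 = -15*(-33/2) = 495/2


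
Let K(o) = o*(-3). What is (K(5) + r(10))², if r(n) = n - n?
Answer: 225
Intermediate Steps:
r(n) = 0
K(o) = -3*o
(K(5) + r(10))² = (-3*5 + 0)² = (-15 + 0)² = (-15)² = 225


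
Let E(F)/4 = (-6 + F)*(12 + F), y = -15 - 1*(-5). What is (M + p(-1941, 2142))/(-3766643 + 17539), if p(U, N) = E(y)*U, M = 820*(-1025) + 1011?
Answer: 591041/3749104 ≈ 0.15765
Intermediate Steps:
y = -10 (y = -15 + 5 = -10)
E(F) = 4*(-6 + F)*(12 + F) (E(F) = 4*((-6 + F)*(12 + F)) = 4*(-6 + F)*(12 + F))
M = -839489 (M = -840500 + 1011 = -839489)
p(U, N) = -128*U (p(U, N) = (-288 + 4*(-10)**2 + 24*(-10))*U = (-288 + 4*100 - 240)*U = (-288 + 400 - 240)*U = -128*U)
(M + p(-1941, 2142))/(-3766643 + 17539) = (-839489 - 128*(-1941))/(-3766643 + 17539) = (-839489 + 248448)/(-3749104) = -591041*(-1/3749104) = 591041/3749104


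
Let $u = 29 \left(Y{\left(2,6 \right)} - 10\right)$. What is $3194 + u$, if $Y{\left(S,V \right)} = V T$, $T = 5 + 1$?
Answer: $3948$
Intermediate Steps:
$T = 6$
$Y{\left(S,V \right)} = 6 V$ ($Y{\left(S,V \right)} = V 6 = 6 V$)
$u = 754$ ($u = 29 \left(6 \cdot 6 - 10\right) = 29 \left(36 - 10\right) = 29 \cdot 26 = 754$)
$3194 + u = 3194 + 754 = 3948$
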